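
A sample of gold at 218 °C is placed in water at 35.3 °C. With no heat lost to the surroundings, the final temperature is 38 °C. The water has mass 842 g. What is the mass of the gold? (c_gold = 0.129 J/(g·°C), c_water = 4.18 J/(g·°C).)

Taking heat into each body as positive, Σ m c ΔT = 0:
m·0.129·(38 − 218) + 842·4.18·(38 − 35.3) = 0
-23.22 m = -9502.8
m = -9502.8/-23.22 ≈ 409.3 g

m ≈ 409 g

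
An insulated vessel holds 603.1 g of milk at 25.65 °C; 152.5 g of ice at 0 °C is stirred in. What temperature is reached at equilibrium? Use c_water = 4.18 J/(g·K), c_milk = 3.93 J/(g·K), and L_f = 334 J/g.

T_f ≈ 3.3 °C

Sum of m c ΔT and latent-heat terms is zero:
fusion: m_ice L_f = 152.5·334 = 50935; meltwater 0→T: 152.5·4.18·T = 637.45 T; milk: 2370.2(T − 25.65)
3007.6 T = 60795 − 50935 = 9860.2
T ≈ 3.28 °C (positive, so assuming full melt was valid).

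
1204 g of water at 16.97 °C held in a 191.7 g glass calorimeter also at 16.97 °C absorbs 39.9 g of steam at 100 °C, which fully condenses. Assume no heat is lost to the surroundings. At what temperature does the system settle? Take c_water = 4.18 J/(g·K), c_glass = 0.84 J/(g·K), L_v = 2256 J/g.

T_f ≈ 36.3 °C

Net heat exchanged in the isolated system is zero:
condense steam: −39.9×2256 = −90014; condensed water 100 °C→T: 166.78(T − 100); water warms: 1204×4.18×(T − 16.97) = 5032.7(T − 16.97); glass cup: 191.7×0.84×(T − 16.97) = 161.03(T − 16.97)
5360.5 T = 90014 + 16678 + 88138 = 194831
T ≈ 36.35 °C — below 100 °C, confirming all the steam condensed.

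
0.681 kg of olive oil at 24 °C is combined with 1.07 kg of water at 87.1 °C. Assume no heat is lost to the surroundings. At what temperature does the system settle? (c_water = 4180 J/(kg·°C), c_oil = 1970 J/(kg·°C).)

T_f ≈ 72.5 °C

|Q_water| = |Q_oil|:
1.07*4180*(87.1 − T) = 0.681*1970*(T − 24)
4472.6(87.1 − T) = 1341.6(T − 24)
5814.2 T = 421761  ⇒  T ≈ 72.54 °C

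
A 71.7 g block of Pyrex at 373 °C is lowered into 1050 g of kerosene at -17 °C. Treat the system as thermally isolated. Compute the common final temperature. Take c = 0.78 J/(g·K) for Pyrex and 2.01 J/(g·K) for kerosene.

T_f ≈ -6.9 °C

Taking heat into each body as positive, Σ m c ΔT = 0:
71.7*0.78*(T − 373) + 1050*2.01*(T − (-17)) = 0
(55.93 + 2110.5) T = 55.93*373 + 2110.5*(-17)
T = -15018/2166.4 ≈ -6.93 °C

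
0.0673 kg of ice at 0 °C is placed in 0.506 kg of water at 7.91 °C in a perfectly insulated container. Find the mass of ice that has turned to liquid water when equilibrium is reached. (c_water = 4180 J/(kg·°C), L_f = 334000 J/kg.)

Heat available from the water dropping to 0 °C: 0.506×4180×7.91 = 16730 J.
Fully melting the ice requires m_ice L_f = 0.0673×334000 = 22478 J.
16730 J < 22478 J, so only part of the ice melts and the system sits at 0 °C.
Mass melted = 16730/334000 ≈ 0.05009 kg.

m_melted ≈ 0.0501 kg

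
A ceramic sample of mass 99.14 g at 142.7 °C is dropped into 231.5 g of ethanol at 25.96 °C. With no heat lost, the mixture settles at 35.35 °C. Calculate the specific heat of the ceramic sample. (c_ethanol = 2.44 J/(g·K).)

Taking heat into each body as positive, Σ m c ΔT = 0:
99.14·c·(35.35 − 142.7) + 231.5·2.44·(35.35 − 25.96) = 0
-10643 c = -5304
c = -5304/-10643 ≈ 0.4984 J/(g·K)

c ≈ 0.498 J/(g·K)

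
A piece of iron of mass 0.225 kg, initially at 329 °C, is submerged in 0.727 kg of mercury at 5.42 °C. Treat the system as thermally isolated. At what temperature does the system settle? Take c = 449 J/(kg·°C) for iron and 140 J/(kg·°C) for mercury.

T_f ≈ 166.6 °C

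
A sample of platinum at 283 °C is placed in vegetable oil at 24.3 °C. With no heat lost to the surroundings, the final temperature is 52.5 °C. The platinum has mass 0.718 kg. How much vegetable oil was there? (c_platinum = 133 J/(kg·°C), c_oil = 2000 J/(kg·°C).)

|Q_platinum| = |Q_oil|:
0.718·133·(283 − 52.5) = m·2000·(52.5 − 24.3)
56400 m = 22011  ⇒  m ≈ 0.3903 kg

m ≈ 0.39 kg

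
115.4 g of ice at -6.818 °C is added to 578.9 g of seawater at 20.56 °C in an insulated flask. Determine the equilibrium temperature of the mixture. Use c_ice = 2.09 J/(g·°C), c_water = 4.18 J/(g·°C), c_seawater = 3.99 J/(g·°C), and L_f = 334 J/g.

T_f ≈ 2.6 °C

Energy balance with sensible and latent terms:
ice -6.818→0 °C: 115.4·2.09·6.818 = 1644.4; latent heat to melt: 115.4·334 = 38544; warm the meltwater: 482.37 T; seawater cools: 578.9·3.99·(T − 20.56) = 2309.8(T − 20.56)
2792.2 T = 47490 − 40188 = 7301.7
T ≈ 2.62 °C. Since T > 0 °C, the all-ice-melts assumption holds.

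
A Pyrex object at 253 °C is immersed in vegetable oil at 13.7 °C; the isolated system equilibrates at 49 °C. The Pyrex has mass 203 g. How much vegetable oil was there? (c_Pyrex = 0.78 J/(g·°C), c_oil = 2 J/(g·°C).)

Net heat exchanged in the isolated system is zero:
203·0.78·(49 − 253) + m·2·(49 − 13.7) = 0
70.6 m = 32301
m = 32301/70.6 ≈ 457.5 g

m ≈ 458 g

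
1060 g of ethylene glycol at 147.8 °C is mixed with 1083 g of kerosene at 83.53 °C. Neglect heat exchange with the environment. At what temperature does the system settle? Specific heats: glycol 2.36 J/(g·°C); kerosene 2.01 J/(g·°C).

T_f is the heat-capacity-weighted average of the initial temperatures:
T_f = (2501.6·147.8 + 2176.8·83.53) / (2501.6 + 2176.8)
    = 551567 / 4678.4 ≈ 117.90 °C

T_f ≈ 117.9 °C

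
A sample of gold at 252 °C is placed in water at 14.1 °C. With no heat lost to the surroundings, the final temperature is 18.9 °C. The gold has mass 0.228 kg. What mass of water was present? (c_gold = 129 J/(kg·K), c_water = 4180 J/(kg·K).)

m ≈ 0.342 kg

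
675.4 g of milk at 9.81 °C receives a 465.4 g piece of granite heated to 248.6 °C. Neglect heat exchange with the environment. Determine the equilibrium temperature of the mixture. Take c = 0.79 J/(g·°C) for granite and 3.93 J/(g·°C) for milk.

T_f ≈ 38.9 °C

Set heat shed by the hot body equal to heat absorbed by the cold body:
465.4×0.79×(248.6 − T) = 675.4×3.93×(T − 9.81)
367.67(248.6 − T) = 2654.3(T − 9.81)
3022 T = 117441  ⇒  T ≈ 38.86 °C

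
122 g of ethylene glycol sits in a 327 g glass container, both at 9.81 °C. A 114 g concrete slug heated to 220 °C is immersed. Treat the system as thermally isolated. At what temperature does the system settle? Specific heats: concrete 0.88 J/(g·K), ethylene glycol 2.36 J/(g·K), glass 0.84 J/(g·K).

T_f ≈ 41.6 °C

Let T be the final temperature. ΣQ_i = 0:
114×0.88×(T − 220) + 122×2.36×(T − 9.81) + 327×0.84×(T − 9.81) = 0
100.32(T − 220) + 287.92(T − 9.81) + 274.68(T − 9.81) = 0
(100.32 + 287.92 + 274.68) T = 100.32×220 + 287.92×9.81 + 274.68×9.81
T ≈ 41.62 °C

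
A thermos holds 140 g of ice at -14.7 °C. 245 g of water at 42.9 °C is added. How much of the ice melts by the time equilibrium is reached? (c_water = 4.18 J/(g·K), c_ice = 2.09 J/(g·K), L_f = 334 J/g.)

Heat available from the water dropping to 0 °C: 245·4.18·42.9 = 43934 J.
Warming the ice to 0 °C takes 140·2.09·14.7 = 4301.2 J, leaving 39633 J for melting.
Melting all 140 g of ice would need 140·334 = 46760 J.
Since 39633 < 46760 J, not all the ice melts; equilibrium is at 0 °C.
m_melted·334 = 39633  ⇒  m_melted ≈ 118.7 g.

m_melted ≈ 119 g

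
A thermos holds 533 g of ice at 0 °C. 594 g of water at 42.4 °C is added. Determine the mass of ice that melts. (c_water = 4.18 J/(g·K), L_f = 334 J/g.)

Heat available from the water dropping to 0 °C: 594×4.18×42.4 = 105276 J.
Melting all 533 g of ice would need 533×334 = 178022 J.
That's not enough to melt it all — equilibrium is at 0 °C with ice remaining.
Mass melted = 105276/334 ≈ 315.2 g.

m_melted ≈ 315 g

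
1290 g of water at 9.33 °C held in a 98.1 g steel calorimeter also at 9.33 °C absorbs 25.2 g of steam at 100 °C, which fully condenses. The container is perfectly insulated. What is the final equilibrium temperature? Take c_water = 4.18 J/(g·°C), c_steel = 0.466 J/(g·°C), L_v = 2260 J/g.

T_f ≈ 21.3 °C

Net heat exchanged in the isolated system is zero:
latent heat released on condensation: 25.2×2260 = 56952; condensed water 100 °C→T: 105.34(T − 100); water warms: 1290×4.18×(T − 9.33) = 5392.2(T − 9.33); steel cup: 98.1×0.466×(T − 9.33) = 45.71(T − 9.33)
5543.3 T = 56952 + 10534 + 50736 = 118221
T ≈ 21.33 °C, under the boiling point, so the assumption holds.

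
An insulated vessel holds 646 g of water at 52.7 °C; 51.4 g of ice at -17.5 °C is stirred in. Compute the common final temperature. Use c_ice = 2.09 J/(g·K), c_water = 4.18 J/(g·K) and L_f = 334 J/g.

T_f ≈ 42.3 °C

Conservation of energy gives ΣQ = 0:
ice -17.5→0 °C: 51.4·2.09·17.5 = 1880
  fusion: m_ice L_f = 51.4·334 = 17168
  warm the meltwater: 214.85 T
  water cools: 646·4.18·(T − 52.7) = 2700.3(T − 52.7)
2915.1 T = 142305 − 19048 = 123257
T ≈ 42.28 °C — above 0 °C, consistent with complete melting.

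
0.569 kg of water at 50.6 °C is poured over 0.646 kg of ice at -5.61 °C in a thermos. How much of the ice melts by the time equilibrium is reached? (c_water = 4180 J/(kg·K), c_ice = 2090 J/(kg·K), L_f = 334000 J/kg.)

m_melted ≈ 0.338 kg

Heat available from the water dropping to 0 °C: 0.569·4180·50.6 = 120348 J.
Warming the ice to 0 °C takes 0.646·2090·5.61 = 7574.3 J, leaving 112774 J for melting.
Melting all 0.646 kg of ice would need 0.646·334000 = 215764 J.
112774 J < 215764 J, so only part of the ice melts and the system sits at 0 °C.
m_melted·334000 = 112774  ⇒  m_melted ≈ 0.3376 kg.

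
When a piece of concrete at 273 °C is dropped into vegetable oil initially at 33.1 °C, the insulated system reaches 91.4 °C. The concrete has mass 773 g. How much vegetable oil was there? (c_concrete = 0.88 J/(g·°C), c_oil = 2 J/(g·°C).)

Let T be the final temperature. ΣQ_i = 0:
773·0.88·(91.4 − 273) + m·2·(91.4 − 33.1) = 0
116.6 m = 123532
m = 123532/116.6 ≈ 1059 g

m ≈ 1060 g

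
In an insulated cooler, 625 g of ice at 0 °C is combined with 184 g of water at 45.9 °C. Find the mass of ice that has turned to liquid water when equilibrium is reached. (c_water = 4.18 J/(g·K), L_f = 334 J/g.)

m_melted ≈ 106 g

Cooling the water to 0 °C releases 184×4.18×45.9 = 35303 J.
Melting all 625 g of ice would need 625×334 = 208750 J.
That's not enough to melt it all — equilibrium is at 0 °C with ice remaining.
m_melt = 35303 / L_f = 105.7 g.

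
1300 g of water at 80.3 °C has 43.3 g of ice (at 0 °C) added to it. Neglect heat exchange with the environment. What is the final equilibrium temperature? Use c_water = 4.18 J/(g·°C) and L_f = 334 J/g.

Energy balance with sensible and latent terms:
fusion: m_ice L_f = 43.3×334 = 14462
  meltwater 0→T: 43.3×4.18×T = 180.99 T
  water cools: 1300×4.18×(T − 80.3) = 5434(T − 80.3)
5615 T = 436350 − 14462 = 421888
T ≈ 75.14 °C (positive, so assuming full melt was valid).

T_f ≈ 75.1 °C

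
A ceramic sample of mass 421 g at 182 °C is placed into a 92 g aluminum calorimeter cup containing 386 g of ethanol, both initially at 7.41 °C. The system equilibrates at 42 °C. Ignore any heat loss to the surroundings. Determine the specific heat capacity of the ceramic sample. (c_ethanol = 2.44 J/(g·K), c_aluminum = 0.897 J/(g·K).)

Setting the total heat transfer to zero:
421·c·(42 − 182) + 386·2.44·(42 − 7.41) + 92·0.897·(42 − 7.41) = 0
-58940 c = -35433
c = -35433/-58940 ≈ 0.6012 J/(g·K)

c ≈ 0.601 J/(g·K)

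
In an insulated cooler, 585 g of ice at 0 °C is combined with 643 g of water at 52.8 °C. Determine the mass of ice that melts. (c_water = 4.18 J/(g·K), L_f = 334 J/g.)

Water can give up m c ΔT = 643·4.18·52.8 = 141913 J before reaching 0 °C.
To melt every bit of ice: 585·334 = 195390 J.
Since 141913 < 195390 J, not all the ice melts; equilibrium is at 0 °C.
m_melted·334 = 141913  ⇒  m_melted ≈ 424.9 g.

m_melted ≈ 425 g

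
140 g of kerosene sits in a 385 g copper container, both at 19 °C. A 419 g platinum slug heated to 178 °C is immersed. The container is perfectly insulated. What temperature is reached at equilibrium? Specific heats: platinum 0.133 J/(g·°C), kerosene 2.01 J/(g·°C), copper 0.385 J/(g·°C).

Net heat exchanged in the isolated system is zero:
419*0.133*(T − 178) + 140*2.01*(T − 19) + 385*0.385*(T − 19) = 0
55.73(T − 178) + 281.4(T − 19) + 148.22(T − 19) = 0
(55.73 + 281.4 + 148.22) T = 55.73*178 + 281.4*19 + 148.22*19
T ≈ 37.26 °C

T_f ≈ 37.3 °C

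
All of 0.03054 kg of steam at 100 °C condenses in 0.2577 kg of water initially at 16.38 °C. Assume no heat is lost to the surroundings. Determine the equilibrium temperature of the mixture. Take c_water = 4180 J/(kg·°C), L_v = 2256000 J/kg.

T_f ≈ 82.4 °C

Energy conservation, ΣQ = 0:
latent heat released on condensation: 0.03054×2256000 = 68898; condensed water 100 °C→T: 127.66(T − 100); original water: 1077.2(T − 16.38)
1204.8 T = 68898 + 12766 + 17644 = 99308
T ≈ 82.42 °C — below 100 °C, confirming all the steam condensed.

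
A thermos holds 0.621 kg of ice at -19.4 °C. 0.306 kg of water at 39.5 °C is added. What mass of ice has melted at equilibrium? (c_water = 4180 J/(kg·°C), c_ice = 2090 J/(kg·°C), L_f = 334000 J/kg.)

m_melted ≈ 0.0759 kg

Heat available from the water dropping to 0 °C: 0.306×4180×39.5 = 50524 J.
Warming the ice to 0 °C takes 0.621×2090×19.4 = 25179 J, leaving 25345 J for melting.
Melting all 0.621 kg of ice would need 0.621×334000 = 207414 J.
25345 J < 207414 J, so only part of the ice melts and the system sits at 0 °C.
m_melted×334000 = 25345  ⇒  m_melted ≈ 0.07588 kg.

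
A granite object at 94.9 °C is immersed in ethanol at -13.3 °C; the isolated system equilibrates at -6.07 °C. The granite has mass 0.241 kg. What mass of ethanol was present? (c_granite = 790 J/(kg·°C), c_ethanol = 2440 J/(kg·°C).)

m ≈ 1.09 kg

|Q_granite| = |Q_ethanol|:
0.241×790×(94.9 − -6.07) = m×2440×(-6.07 − (-13.3))
17641 m = 19224  ⇒  m ≈ 1.09 kg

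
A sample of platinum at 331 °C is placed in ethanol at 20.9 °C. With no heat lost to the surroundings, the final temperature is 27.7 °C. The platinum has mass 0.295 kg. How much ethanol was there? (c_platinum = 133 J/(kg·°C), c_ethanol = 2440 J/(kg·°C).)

Taking heat into each body as positive, Σ m c ΔT = 0:
0.295×133×(27.7 − 331) + m×2440×(27.7 − 20.9) = 0
16592 m = 11900
m = 11900/16592 ≈ 0.7172 kg

m ≈ 0.717 kg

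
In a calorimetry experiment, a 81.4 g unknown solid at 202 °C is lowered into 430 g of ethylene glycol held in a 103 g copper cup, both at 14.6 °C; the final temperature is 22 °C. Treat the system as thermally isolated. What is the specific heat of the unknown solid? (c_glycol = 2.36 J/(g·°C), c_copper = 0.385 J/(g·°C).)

Heat gained plus heat lost sum to zero:
81.4×c×(22 − 202) + 430×2.36×(22 − 14.6) + 103×0.385×(22 − 14.6) = 0
-14652 c = -7803
c = -7803/-14652 ≈ 0.5326 J/(g·°C)

c ≈ 0.533 J/(g·°C)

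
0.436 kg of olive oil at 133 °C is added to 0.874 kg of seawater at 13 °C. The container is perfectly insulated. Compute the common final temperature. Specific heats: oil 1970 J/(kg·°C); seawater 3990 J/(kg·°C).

Setting the total heat transfer to zero:
0.436*1970*(T − 133) + 0.874*3990*(T − 13) = 0
858.92(T − 133) + 3487.3(T − 13) = 0
(858.92 + 3487.3) T = 858.92*133 + 3487.3*13
T = 159571 / 4346.2 = 36.7 °C

T_f ≈ 36.7 °C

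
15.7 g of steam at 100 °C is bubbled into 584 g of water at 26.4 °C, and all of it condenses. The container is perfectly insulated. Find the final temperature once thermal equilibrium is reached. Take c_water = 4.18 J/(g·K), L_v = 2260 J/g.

Sum of m c ΔT and latent-heat terms is zero:
latent heat released on condensation: 15.7·2260 = 35482; condensate cools 100→T: 15.7·4.18·(T − 100) = 65.63(T − 100); water warms: 584·4.18·(T − 26.4) = 2441.1(T − 26.4)
2506.7 T = 35482 + 6562.6 + 64446 = 106490
T ≈ 42.48 °C, under the boiling point, so the assumption holds.

T_f ≈ 42.5 °C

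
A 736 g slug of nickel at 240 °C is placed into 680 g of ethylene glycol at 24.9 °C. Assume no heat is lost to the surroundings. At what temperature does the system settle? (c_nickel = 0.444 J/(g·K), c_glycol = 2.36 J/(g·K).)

T_f ≈ 61.3 °C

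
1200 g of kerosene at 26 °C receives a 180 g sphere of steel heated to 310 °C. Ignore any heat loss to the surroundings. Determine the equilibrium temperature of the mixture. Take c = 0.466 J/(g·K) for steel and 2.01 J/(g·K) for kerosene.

Set heat shed by the hot body equal to heat absorbed by the cold body:
180*0.466*(310 − T) = 1200*2.01*(T − 26)
83.88(310 − T) = 2412(T − 26)
2495.9 T = 88715  ⇒  T ≈ 35.54 °C

T_f ≈ 35.5 °C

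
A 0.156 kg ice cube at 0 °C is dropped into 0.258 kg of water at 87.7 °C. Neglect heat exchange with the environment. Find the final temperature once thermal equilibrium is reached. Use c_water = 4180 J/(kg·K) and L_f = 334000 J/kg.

Sum of m c ΔT and latent-heat terms is zero:
melt ice: 0.156×334000 = 52104
  warm the meltwater: 652.08 T
  water cools: 0.258×4180×(T − 87.7) = 1078.4(T − 87.7)
1730.5 T = 94579 − 52104 = 42475
T ≈ 24.54 °C (positive, so assuming full melt was valid).

T_f ≈ 24.5 °C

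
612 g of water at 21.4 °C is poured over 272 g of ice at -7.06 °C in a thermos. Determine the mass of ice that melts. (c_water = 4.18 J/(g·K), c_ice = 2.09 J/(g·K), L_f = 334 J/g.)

m_melted ≈ 152 g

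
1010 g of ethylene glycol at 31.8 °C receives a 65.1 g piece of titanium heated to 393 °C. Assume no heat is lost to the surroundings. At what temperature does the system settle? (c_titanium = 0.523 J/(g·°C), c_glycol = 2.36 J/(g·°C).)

Let T be the final temperature. ΣQ_i = 0:
65.1×0.523×(T − 393) + 1010×2.36×(T − 31.8) = 0
(34.05 + 2383.6) T = 34.05×393 + 2383.6×31.8
T = 89179 / 2417.6 = 36.9 °C

T_f ≈ 36.9 °C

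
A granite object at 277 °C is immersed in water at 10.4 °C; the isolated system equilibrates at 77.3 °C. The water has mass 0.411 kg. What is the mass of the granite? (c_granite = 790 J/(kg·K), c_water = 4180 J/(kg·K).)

m ≈ 0.729 kg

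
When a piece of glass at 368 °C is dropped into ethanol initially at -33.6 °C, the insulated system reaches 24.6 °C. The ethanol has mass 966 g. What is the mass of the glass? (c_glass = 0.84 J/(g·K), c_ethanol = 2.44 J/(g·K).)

m ≈ 476 g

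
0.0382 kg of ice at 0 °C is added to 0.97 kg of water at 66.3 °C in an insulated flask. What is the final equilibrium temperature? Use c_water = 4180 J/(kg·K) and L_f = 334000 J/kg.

T_f ≈ 60.8 °C

Sum of m c ΔT and latent-heat terms is zero:
melt ice: 0.0382×334000 = 12759; meltwater 0→T: 0.0382×4180×T = 159.68 T; water: 4054.6(T − 66.3)
4214.3 T = 268820 − 12759 = 256061
T ≈ 60.76 °C (positive, so assuming full melt was valid).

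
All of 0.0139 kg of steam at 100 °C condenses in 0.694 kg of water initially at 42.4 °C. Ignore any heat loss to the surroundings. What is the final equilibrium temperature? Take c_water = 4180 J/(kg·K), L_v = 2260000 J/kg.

Let T be the final temperature. ΣQ_i = 0:
condense steam: −0.0139×2260000 = −31414; condensate cools 100→T: 0.0139×4180×(T − 100) = 58.1(T − 100); original water: 2900.9(T − 42.4)
2959 T = 31414 + 5810.2 + 122999 = 160223
T ≈ 54.15 °C, under the boiling point, so the assumption holds.

T_f ≈ 54.1 °C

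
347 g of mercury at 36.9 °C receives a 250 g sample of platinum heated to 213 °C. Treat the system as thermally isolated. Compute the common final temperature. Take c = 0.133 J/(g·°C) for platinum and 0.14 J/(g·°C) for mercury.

Set heat shed by the hot body equal to heat absorbed by the cold body:
250*0.133*(213 − T) = 347*0.14*(T − 36.9)
33.25(213 − T) = 48.58(T − 36.9)
81.83 T = 8874.9  ⇒  T ≈ 108.45 °C

T_f ≈ 108.5 °C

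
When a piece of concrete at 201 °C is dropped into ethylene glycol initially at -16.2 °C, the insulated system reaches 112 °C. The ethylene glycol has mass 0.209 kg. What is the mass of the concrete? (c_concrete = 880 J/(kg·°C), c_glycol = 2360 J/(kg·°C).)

Setting the total heat transfer to zero:
m×880×(112 − 201) + 0.209×2360×(112 − (-16.2)) = 0
-78320 m = -63233
m = -63233/-78320 ≈ 0.8074 kg

m ≈ 0.807 kg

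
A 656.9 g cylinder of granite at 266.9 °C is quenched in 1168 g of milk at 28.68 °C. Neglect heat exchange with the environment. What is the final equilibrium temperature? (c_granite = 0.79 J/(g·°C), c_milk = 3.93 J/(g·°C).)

Conservation of energy gives ΣQ = 0:
656.9·0.79·(T − 266.9) + 1168·3.93·(T − 28.68) = 0
518.95(T − 266.9) + 4590.2(T − 28.68) = 0
(518.95 + 4590.2) T = 518.95·266.9 + 4590.2·28.68
T = 270156/5109.2 ≈ 52.88 °C

T_f ≈ 52.9 °C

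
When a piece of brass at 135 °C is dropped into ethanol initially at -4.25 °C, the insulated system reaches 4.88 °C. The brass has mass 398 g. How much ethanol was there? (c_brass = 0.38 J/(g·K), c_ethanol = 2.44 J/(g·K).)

m ≈ 883 g

Energy conservation, ΣQ = 0:
398·0.38·(4.88 − 135) + m·2.44·(4.88 − (-4.25)) = 0
22.28 m = 19679
m = 19679/22.28 ≈ 883.4 g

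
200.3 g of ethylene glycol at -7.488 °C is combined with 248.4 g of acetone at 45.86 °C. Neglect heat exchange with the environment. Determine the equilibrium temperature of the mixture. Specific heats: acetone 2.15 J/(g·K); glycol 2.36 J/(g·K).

T_f ≈ 20.8 °C

Taking heat into each body as positive, Σ m c ΔT = 0:
248.4×2.15×(T − 45.86) + 200.3×2.36×(T − (-7.488)) = 0
534.06(T − 45.86) + 472.71(T − (-7.488)) = 0
1006.8 T = 20952
T = 20952 / 1006.8 = 20.8 °C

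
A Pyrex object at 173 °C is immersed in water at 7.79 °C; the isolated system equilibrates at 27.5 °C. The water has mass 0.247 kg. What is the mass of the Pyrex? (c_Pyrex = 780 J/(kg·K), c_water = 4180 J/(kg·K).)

Setting the total heat transfer to zero:
m·780·(27.5 − 173) + 0.247·4180·(27.5 − 7.79) = 0
-113490 m = -20350
m = -20350/-113490 ≈ 0.1793 kg

m ≈ 0.179 kg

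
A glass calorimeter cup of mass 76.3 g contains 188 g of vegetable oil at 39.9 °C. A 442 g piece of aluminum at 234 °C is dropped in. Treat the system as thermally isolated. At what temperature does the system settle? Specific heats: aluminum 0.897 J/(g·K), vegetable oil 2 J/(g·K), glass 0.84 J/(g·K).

T_f ≈ 131.9 °C

Conservation of energy gives ΣQ = 0:
442·0.897·(T − 234) + 188·2·(T − 39.9) + 76.3·0.84·(T − 39.9) = 0
(396.47 + 376 + 64.09) T = 396.47·234 + 376·39.9 + 64.09·39.9
T = 110335/836.57 ≈ 131.89 °C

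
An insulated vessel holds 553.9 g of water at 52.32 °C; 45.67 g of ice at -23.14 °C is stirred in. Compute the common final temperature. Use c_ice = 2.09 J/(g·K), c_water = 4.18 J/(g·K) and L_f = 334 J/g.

T_f ≈ 41.4 °C

Setting the total heat transfer to zero:
warm ice to 0 °C: 45.67×2.09×(0 − (-23.14)) = 2208.7
  fusion: m_ice L_f = 45.67×334 = 15254
  warm the meltwater: 190.9 T
  water cools: 553.9×4.18×(T − 52.32) = 2315.3(T − 52.32)
2506.2 T = 121137 − 17462 = 103674
T ≈ 41.37 °C — above 0 °C, consistent with complete melting.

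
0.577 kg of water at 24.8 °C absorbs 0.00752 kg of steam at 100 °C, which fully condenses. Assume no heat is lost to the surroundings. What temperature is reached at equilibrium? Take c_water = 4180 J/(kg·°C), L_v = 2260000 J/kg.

T_f ≈ 32.7 °C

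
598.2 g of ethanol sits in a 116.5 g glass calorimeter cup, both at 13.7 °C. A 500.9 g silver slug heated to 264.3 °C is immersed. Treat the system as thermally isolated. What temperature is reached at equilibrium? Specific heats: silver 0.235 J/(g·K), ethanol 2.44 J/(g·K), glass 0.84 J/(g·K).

T_f ≈ 31.3 °C

Heat gained plus heat lost sum to zero:
500.9*0.235*(T − 264.3) + 598.2*2.44*(T − 13.7) + 116.5*0.84*(T − 13.7) = 0
117.71(T − 264.3) + 1459.6(T − 13.7) + 97.86(T − 13.7) = 0
1675.2 T = 52448
T = 52448/1675.2 ≈ 31.31 °C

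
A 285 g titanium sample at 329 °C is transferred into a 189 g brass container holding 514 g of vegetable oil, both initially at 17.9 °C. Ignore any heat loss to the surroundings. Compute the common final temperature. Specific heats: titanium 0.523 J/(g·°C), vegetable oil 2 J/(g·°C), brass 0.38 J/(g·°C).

T_f ≈ 55.0 °C

T_f is the heat-capacity-weighted average of the initial temperatures:
T_f = (149.06*329 + 1028*17.9 + 71.82*17.9) / (149.06 + 1028 + 71.82)
    = 68726 / 1248.9 ≈ 55.03 °C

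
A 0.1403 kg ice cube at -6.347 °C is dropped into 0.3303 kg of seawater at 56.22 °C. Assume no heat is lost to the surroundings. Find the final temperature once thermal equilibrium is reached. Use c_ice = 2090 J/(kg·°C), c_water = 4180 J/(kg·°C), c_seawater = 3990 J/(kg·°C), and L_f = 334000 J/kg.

T_f ≈ 13.3 °C

Taking heat into each body as positive, Σ m c ΔT = 0:
warm ice to 0 °C: 0.1403·2090·(0 − (-6.347)) = 1861.1; fusion: m_ice L_f = 0.1403·334000 = 46860; warm the meltwater: 586.45 T; seawater: 1317.9(T − 56.22)
1904.4 T = 74092 − 48721 = 25371
T ≈ 13.32 °C — above 0 °C, consistent with complete melting.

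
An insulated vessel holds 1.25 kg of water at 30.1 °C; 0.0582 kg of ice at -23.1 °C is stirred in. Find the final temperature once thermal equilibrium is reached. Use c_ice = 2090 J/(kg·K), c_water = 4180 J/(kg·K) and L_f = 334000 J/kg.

Conservation of energy gives ΣQ = 0:
warm ice to 0 °C: 0.0582·2090·(0 − (-23.1)) = 2809.8; fusion: m_ice L_f = 0.0582·334000 = 19439; meltwater 0→T: 0.0582·4180·T = 243.28 T; water cools: 1.25·4180·(T − 30.1) = 5225(T − 30.1)
5468.3 T = 157272 − 22249 = 135024
T ≈ 24.69 °C. Since T > 0 °C, the all-ice-melts assumption holds.

T_f ≈ 24.7 °C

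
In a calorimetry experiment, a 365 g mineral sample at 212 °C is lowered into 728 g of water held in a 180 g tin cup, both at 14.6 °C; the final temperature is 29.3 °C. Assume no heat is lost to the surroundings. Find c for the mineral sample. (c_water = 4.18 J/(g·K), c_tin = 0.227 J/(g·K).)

c ≈ 0.68 J/(g·K)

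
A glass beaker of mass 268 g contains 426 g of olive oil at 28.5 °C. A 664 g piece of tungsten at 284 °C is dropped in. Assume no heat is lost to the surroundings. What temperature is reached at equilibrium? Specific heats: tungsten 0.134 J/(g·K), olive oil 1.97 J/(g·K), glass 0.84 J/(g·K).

Taking heat into each body as positive, Σ m c ΔT = 0:
664*0.134*(T − 284) + 426*1.97*(T − 28.5) + 268*0.84*(T − 28.5) = 0
1153.3 T = 55603
T ≈ 48.21 °C

T_f ≈ 48.2 °C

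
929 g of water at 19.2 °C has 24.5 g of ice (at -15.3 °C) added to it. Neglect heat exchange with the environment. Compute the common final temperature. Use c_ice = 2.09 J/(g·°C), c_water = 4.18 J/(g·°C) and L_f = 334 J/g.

Energy balance with sensible and latent terms:
ice -15.3→0 °C: 24.5·2.09·15.3 = 783.44; fusion: m_ice L_f = 24.5·334 = 8183; warm the meltwater: 102.41 T; water: 3883.2(T − 19.2)
3985.6 T = 74558 − 8966.4 = 65591
T ≈ 16.46 °C — above 0 °C, consistent with complete melting.

T_f ≈ 16.5 °C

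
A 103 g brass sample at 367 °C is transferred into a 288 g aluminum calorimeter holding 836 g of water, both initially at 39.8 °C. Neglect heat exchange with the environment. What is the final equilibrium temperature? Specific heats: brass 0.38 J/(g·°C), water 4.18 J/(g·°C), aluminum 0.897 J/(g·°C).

With ΣQ=0 the equilibrium temperature is the m·c-weighted mean:
T_f = (39.14·367 + 3494.5·39.8 + 258.34·39.8) / (39.14 + 3494.5 + 258.34)
    = 163726 / 3792 ≈ 43.18 °C

T_f ≈ 43.2 °C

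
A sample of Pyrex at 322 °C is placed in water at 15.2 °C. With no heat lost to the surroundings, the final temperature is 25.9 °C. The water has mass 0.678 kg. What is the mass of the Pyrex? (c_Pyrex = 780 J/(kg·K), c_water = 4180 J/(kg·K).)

Heat lost by the Pyrex = heat gained by the water:
m×780×(322 − 25.9) = 0.678×4180×(25.9 − 15.2)
230958 m = 30324  ⇒  m ≈ 0.1313 kg

m ≈ 0.131 kg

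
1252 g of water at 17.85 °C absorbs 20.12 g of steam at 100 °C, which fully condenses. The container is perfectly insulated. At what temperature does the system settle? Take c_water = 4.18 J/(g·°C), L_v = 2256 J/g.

Sum of m c ΔT and latent-heat terms is zero:
condense steam: −20.12·2256 = −45391
  condensed water 100 °C→T: 84.1(T − 100)
  original water: 5233.4(T − 17.85)
5317.5 T = 45391 + 8410.2 + 93415 = 147216
T ≈ 27.69 °C — below 100 °C, confirming all the steam condensed.

T_f ≈ 27.7 °C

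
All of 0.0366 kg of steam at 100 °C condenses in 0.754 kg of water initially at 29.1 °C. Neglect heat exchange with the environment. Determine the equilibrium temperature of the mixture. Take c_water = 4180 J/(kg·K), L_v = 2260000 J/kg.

Net heat exchanged in the isolated system is zero:
latent heat released on condensation: 0.0366×2260000 = 82716
  condensed water 100 °C→T: 152.99(T − 100)
  original water: 3151.7(T − 29.1)
3304.7 T = 82716 + 15299 + 91715 = 189730
T ≈ 57.41 °C — below 100 °C, confirming all the steam condensed.

T_f ≈ 57.4 °C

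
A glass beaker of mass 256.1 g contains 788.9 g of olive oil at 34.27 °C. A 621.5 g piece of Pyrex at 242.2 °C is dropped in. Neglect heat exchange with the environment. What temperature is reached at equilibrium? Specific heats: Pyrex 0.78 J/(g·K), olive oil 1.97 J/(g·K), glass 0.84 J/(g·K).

T_f ≈ 79.0 °C

Taking heat into each body as positive, Σ m c ΔT = 0:
621.5×0.78×(T − 242.2) + 788.9×1.97×(T − 34.27) + 256.1×0.84×(T − 34.27) = 0
(484.77 + 1554.1 + 215.12) T = 484.77×242.2 + 1554.1×34.27 + 215.12×34.27
T ≈ 78.99 °C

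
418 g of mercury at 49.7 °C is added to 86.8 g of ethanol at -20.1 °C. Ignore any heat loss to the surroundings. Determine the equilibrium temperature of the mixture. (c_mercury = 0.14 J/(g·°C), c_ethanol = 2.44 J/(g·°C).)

|Q_mercury| = |Q_ethanol|:
418*0.14*(49.7 − T) = 86.8*2.44*(T − (-20.1))
58.52(49.7 − T) = 211.79(T − (-20.1))
270.31 T = -1348.6  ⇒  T ≈ -4.99 °C

T_f ≈ -5.0 °C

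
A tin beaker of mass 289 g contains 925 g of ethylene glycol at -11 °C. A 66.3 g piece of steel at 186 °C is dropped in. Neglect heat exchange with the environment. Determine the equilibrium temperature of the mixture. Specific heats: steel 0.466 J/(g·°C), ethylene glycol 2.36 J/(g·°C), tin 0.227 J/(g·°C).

Heat gained plus heat lost sum to zero:
66.3*0.466*(T − 186) + 925*2.36*(T − (-11)) + 289*0.227*(T − (-11)) = 0
2279.5 T = -18988
T = -18988/2279.5 ≈ -8.33 °C

T_f ≈ -8.3 °C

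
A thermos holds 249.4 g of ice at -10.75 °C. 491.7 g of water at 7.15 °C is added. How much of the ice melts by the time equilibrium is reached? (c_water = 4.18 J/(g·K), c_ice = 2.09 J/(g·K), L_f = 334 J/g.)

Cooling the water to 0 °C releases 491.7·4.18·7.15 = 14695 J.
Warming the ice to 0 °C takes 249.4·2.09·10.75 = 5603.4 J, leaving 9092 J for melting.
Melting all 249.4 g of ice would need 249.4·334 = 83300 J.
9092 J < 83300 J, so only part of the ice melts and the system sits at 0 °C.
m_melted·334 = 9092  ⇒  m_melted ≈ 27.22 g.

m_melted ≈ 27.2 g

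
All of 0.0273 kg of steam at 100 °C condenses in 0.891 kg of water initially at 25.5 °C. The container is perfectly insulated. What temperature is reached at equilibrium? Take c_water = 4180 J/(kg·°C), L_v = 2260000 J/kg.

Energy balance with sensible and latent terms:
steam→water at 100 °C releases m L_v = 0.0273·2260000 = 61698
  condensate cools 100→T: 0.0273·4180·(T − 100) = 114.11(T − 100)
  water warms: 0.891·4180·(T − 25.5) = 3724.4(T − 25.5)
3838.5 T = 61698 + 11411 + 94972 = 168081
T ≈ 43.79 °C, under the boiling point, so the assumption holds.

T_f ≈ 43.8 °C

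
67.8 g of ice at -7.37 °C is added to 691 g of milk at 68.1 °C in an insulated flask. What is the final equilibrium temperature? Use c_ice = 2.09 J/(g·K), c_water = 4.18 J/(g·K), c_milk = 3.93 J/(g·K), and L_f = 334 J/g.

Let T be the final temperature. ΣQ_i = 0:
warm ice to 0 °C: 67.8·2.09·(0 − (-7.37)) = 1044.3
  fusion: m_ice L_f = 67.8·334 = 22645
  meltwater 0→T: 67.8·4.18·T = 283.4 T
  milk cools: 691·3.93·(T − 68.1) = 2715.6(T − 68.1)
2999 T = 184934 − 23690 = 161245
T ≈ 53.77 °C (positive, so assuming full melt was valid).

T_f ≈ 53.8 °C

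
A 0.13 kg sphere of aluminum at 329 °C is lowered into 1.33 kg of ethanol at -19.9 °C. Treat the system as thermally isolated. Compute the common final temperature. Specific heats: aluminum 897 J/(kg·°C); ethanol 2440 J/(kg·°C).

Energy conservation, ΣQ = 0:
0.13·897·(T − 329) + 1.33·2440·(T − (-19.9)) = 0
(116.61 + 3245.2) T = 116.61·329 + 3245.2·(-19.9)
T = -26215 / 3361.8 = -7.8 °C

T_f ≈ -7.8 °C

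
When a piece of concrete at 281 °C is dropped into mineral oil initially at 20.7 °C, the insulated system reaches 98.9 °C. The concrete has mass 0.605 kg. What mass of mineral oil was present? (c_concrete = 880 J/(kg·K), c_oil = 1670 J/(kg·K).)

m ≈ 0.742 kg

Heat lost by the concrete = heat gained by the oil:
0.605·880·(281 − 98.9) = m·1670·(98.9 − 20.7)
130594 m = 96950  ⇒  m ≈ 0.7424 kg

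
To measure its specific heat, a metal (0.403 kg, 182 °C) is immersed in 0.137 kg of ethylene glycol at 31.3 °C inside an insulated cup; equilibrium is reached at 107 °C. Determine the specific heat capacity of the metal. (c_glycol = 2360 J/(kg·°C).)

Heat lost by the metal = heat gained by the glycol:
0.403·c·(182 − 107) = 0.137·2360·(107 − 31.3)
30.23 c = 24475  ⇒  c ≈ 809.8 J/(kg·°C)

c ≈ 810 J/(kg·°C)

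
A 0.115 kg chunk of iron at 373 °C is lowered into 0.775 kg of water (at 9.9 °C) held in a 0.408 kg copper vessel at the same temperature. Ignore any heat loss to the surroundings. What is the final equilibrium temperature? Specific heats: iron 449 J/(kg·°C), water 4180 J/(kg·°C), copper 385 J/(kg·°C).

T_f ≈ 15.3 °C

Net heat exchanged in the isolated system is zero:
0.115×449×(T − 373) + 0.775×4180×(T − 9.9) + 0.408×385×(T − 9.9) = 0
51.64(T − 373) + 3239.5(T − 9.9) + 157.08(T − 9.9) = 0
(51.64 + 3239.5 + 157.08) T = 51.64×373 + 3239.5×9.9 + 157.08×9.9
T = 52886 / 3448.2 = 15.3 °C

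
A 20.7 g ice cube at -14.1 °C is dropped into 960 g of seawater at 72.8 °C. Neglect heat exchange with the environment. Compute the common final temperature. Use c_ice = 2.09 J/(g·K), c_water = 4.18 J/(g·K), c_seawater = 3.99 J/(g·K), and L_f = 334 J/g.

T_f ≈ 69.3 °C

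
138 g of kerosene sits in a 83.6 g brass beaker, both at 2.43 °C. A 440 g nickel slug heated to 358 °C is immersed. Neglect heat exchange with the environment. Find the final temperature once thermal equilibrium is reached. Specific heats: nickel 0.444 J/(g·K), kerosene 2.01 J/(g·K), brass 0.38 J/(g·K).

T_f ≈ 140.1 °C

Energy conservation, ΣQ = 0:
440×0.444×(T − 358) + 138×2.01×(T − 2.43) + 83.6×0.38×(T − 2.43) = 0
(195.36 + 277.38 + 31.77) T = 195.36×358 + 277.38×2.43 + 31.77×2.43
T = 70690 / 504.51 = 140 °C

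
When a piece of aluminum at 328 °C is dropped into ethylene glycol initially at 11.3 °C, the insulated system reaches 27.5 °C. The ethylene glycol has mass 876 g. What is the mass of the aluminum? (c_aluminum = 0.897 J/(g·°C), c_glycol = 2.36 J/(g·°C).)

m ≈ 124 g

Heat lost by the aluminum = heat gained by the glycol:
m·0.897·(328 − 27.5) = 876·2.36·(27.5 − 11.3)
269.55 m = 33491  ⇒  m ≈ 124.2 g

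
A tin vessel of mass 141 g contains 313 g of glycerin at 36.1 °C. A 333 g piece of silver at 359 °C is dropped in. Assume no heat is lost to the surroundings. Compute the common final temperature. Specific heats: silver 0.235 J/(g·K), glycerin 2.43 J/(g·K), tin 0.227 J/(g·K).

Taking heat into each body as positive, Σ m c ΔT = 0:
333·0.235·(T − 359) + 313·2.43·(T − 36.1) + 141·0.227·(T − 36.1) = 0
78.25(T − 359) + 760.59(T − 36.1) + 32.01(T − 36.1) = 0
(78.25 + 760.59 + 32.01) T = 78.25·359 + 760.59·36.1 + 32.01·36.1
T = 56706 / 870.85 = 65.1 °C

T_f ≈ 65.1 °C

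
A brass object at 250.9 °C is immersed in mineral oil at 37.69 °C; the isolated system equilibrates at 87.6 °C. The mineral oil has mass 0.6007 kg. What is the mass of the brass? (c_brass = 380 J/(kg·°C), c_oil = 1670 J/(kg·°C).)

|Q_brass| = |Q_oil|:
m×380×(250.9 − 87.6) = 0.6007×1670×(87.6 − 37.69)
62054 m = 50068  ⇒  m ≈ 0.8068 kg

m ≈ 0.807 kg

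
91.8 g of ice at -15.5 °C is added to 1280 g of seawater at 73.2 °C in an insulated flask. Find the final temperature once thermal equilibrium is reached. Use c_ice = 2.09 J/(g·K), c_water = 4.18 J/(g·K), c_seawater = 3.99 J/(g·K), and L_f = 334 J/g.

T_f ≈ 62.0 °C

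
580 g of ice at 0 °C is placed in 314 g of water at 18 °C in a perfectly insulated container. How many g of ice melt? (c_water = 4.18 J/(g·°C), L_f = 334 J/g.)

m_melted ≈ 70.7 g

Heat available from the water dropping to 0 °C: 314·4.18·18 = 23625 J.
Melting all 580 g of ice would need 580·334 = 193720 J.
23625 J < 193720 J, so only part of the ice melts and the system sits at 0 °C.
m_melted·334 = 23625  ⇒  m_melted ≈ 70.73 g.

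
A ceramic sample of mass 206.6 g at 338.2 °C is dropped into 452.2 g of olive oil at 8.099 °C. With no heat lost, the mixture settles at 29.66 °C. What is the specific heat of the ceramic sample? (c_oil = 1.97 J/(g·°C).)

c ≈ 0.301 J/(g·°C)

m_s c (T_s − T_f) = m_oil c_oil (T_f − T_0):
206.6×c×(338.2 − 29.66) = 452.2×1.97×(29.66 − 8.099)
63744 c = 19207  ⇒  c ≈ 0.3013 J/(g·°C)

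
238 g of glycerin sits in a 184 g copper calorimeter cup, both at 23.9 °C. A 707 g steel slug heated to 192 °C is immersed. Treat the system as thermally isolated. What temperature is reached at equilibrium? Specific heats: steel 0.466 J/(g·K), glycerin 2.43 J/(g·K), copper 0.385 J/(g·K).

T_f ≈ 80.5 °C

Taking heat into each body as positive, Σ m c ΔT = 0:
707*0.466*(T − 192) + 238*2.43*(T − 23.9) + 184*0.385*(T − 23.9) = 0
978.64 T = 78772
T ≈ 80.49 °C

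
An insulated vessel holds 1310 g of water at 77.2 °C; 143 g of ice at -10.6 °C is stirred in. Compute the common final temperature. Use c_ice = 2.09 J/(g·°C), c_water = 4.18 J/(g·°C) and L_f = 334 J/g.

T_f ≈ 61.2 °C

Let T be the final temperature. ΣQ_i = 0:
ice -10.6→0 °C: 143·2.09·10.6 = 3168; melt ice: 143·334 = 47762; meltwater 0→T: 143·4.18·T = 597.74 T; water cools: 1310·4.18·(T − 77.2) = 5475.8(T − 77.2)
6073.5 T = 422732 − 50930 = 371802
T ≈ 61.22 °C — above 0 °C, consistent with complete melting.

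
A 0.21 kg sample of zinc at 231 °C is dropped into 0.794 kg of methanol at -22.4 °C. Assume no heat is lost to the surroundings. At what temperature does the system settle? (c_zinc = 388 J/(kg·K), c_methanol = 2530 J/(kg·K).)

T_f ≈ -12.5 °C

Taking heat into each body as positive, Σ m c ΔT = 0:
0.21*388*(T − 231) + 0.794*2530*(T − (-22.4)) = 0
81.48(T − 231) + 2008.8(T − (-22.4)) = 0
(81.48 + 2008.8) T = 81.48*231 + 2008.8*(-22.4)
T = -26176 / 2090.3 = -12.5 °C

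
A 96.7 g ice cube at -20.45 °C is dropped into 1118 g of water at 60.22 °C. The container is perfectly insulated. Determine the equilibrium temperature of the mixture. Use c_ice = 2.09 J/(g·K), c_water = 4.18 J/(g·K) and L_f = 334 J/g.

T_f ≈ 48.3 °C

Heat gained plus heat lost sum to zero:
warm ice to 0 °C: 96.7·2.09·(0 − (-20.45)) = 4133; latent heat to melt: 96.7·334 = 32298; meltwater 0→T: 96.7·4.18·T = 404.21 T; water cools: 1118·4.18·(T − 60.22) = 4673.2(T − 60.22)
5077.4 T = 281423 − 36431 = 244992
T ≈ 48.25 °C (positive, so assuming full melt was valid).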